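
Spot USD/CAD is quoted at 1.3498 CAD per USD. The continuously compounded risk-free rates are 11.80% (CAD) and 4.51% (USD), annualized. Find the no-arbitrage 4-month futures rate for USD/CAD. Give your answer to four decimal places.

1.3830

F = S·e^((r_CAD − r_USD)T) = 1.3498 · e^((0.1180 − 0.0451) × 4/12)
= 1.3498 · e^0.024300 = 1.3498 × 1.024598
F = 1.3830 CAD per USD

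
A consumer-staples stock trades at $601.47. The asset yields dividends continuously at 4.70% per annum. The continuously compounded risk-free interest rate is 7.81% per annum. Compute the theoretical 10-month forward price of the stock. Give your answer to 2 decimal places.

$617.26

F = S·e^((r − q)T) = 601.47 · e^((0.0781 − 0.0470) × 10/12)
= 601.47 · e^0.025917 = 601.47 × 1.026256
F = $617.26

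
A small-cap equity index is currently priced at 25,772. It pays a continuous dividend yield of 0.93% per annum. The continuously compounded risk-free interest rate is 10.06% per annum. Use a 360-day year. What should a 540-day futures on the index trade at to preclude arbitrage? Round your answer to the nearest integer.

F = S·e^((r − q)T) = 25772 · e^((0.1006 − 0.0093) × 540/360)
= 25772 · e^0.136950 = 25772 × 1.146771
F = 29,555

29,555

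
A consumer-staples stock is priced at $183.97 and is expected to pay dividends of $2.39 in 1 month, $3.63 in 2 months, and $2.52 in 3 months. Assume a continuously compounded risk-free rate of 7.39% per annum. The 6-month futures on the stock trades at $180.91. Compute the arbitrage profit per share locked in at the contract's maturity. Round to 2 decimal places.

PV(dividends) I = 2.39·e^(−0.0739·1/12) + 3.63·e^(−0.0739·2/12) + 2.52·e^(−0.0739·3/12) = 8.4348
Fair futures F* = (S − I)·e^(rT) = (183.97 − 8.4348)·e^0.036950 = 175.5352 × 1.037641 = 182.1425
Market $180.91 < fair 182.1425: forward underpriced → reverse cash-and-carry (short the stock, invest proceeds at r, pay the dividends, go long the forward).
Profit at T = |F_mkt − F*| = |180.91 − 182.1425| = $1.23 per share

$1.23 per share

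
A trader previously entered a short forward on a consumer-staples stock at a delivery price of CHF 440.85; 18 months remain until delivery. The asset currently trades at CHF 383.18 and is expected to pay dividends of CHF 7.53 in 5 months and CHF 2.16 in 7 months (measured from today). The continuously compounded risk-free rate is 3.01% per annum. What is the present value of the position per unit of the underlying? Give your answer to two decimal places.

PV(remaining dividends) I = 7.53·e^(−0.0301·5/12) + 2.16·e^(−0.0301·7/12) = 9.5586
Current forward F = (S − I)·e^(rT) = (383.18 − 9.5586)·e^(0.0301·18/12) = 373.6214 × 1.046185 = 390.8771
Value (long) = (F − K)·e^(−rT) = (390.8771 − 440.85) × 0.955854 = -47.7668
Short position value = −(long value) = CHF 47.77

CHF 47.77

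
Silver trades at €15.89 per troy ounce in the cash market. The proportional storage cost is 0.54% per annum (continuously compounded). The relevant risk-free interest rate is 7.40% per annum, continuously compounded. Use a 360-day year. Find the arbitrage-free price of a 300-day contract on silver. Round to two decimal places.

Net carry = r + u − y = 0.0740 + 0.0054 − 0.0000 = 0.0794
F = S·e^((r+u−y)T) = 15.89 · e^(0.0794 × 300/360) = 15.89 · e^0.066167
= 15.89 × 1.068405 = €16.98 per troy ounce

€16.98 per troy ounce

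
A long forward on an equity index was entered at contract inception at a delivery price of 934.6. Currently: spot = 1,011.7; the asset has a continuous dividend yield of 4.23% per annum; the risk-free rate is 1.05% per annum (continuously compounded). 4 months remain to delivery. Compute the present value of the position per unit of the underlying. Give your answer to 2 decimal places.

Current fair forward for the remaining 4 months: F = S·e^((r − q)·T), (r − q) = 0.0105 − 0.0423 = -0.0318
F = 1011.7 · e^(-0.0318 × 4/12) = 1011.7 × 0.98945598 = 1001.0326
Value of long forward = (F − K)·e^(−rT) = (1001.0326 − 934.6) · e^(−0.0105·4/12)
= 66.4326 × 0.99650612 = 66.20

66.20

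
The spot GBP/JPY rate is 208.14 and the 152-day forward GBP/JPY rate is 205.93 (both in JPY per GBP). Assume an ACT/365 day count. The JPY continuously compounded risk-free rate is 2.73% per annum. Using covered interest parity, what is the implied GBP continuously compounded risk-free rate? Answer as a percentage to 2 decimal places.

5.29%

F = S·e^((r_JPY − r_GBP)T) ⇒ r_GBP = r_JPY − ln(F/S)/T
ln(205.93/208.14) = -0.010675; /(152/365) = -0.025634
r_GBP = 0.0273 + 0.025634 = 0.052934
r_GBP = 5.29%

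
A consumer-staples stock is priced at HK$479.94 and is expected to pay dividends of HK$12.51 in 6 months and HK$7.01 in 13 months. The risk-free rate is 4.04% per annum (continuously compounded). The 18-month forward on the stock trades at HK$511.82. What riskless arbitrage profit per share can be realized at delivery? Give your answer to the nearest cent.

PV(dividends) I = 12.51·e^(−0.0404·6/12) + 7.01·e^(−0.0404·13/12) = 18.9696
Fair forward F* = (S − I)·e^(rT) = (479.94 − 18.9696)·e^0.060600 = 460.9704 × 1.062474 = 489.7691
Market HK$511.82 > fair 489.7691: forward overpriced → cash-and-carry (borrow at r, buy the stock and collect the dividends, short the forward).
Profit at T = |F_mkt − F*| = |511.82 − 489.7691| = HK$22.05 per share

HK$22.05 per share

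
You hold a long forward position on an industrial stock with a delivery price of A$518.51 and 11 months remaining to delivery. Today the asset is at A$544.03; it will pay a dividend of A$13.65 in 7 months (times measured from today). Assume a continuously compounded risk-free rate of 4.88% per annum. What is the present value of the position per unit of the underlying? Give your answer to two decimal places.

PV(remaining dividends) I = 13.65·e^(−0.0488·7/12) = 13.2669
Current forward F = (S − I)·e^(rT) = (544.03 − 13.2669)·e^(0.0488·11/12) = 530.7631 × 1.045749 = 555.0450
Value (long) = (F − K)·e^(−rT) = (555.0450 − 518.51) × 0.956252 = 34.9367
Value = A$34.94

A$34.94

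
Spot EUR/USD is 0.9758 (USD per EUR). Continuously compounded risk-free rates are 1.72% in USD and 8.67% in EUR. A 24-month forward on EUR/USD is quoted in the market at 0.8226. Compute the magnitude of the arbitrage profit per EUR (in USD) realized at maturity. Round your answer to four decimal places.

0.0266 per EUR (in USD)

Fair forward: F* = S·e^(carry·T), with carry = (r_USD − r_EUR) = 0.0172 − 0.0867 = -0.0695
F* = 0.9758 · e^(-0.0695 × 24/12) = 0.9758 · e^-0.139000 = 0.9758 × 0.870228 = 0.8492
Market 0.8226 < fair 0.8492: forward underpriced → reverse cash-and-carry (short spot, go long the forward).
At maturity, profit = |F_mkt − F*| = |0.8226 − 0.8492| = 0.0266 per EUR (in USD)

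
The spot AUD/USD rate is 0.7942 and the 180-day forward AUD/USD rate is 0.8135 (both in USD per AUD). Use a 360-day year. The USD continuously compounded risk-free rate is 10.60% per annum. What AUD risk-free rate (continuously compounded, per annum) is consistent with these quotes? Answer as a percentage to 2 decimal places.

F = S·e^((r_USD − r_AUD)T) ⇒ r_AUD = r_USD − ln(F/S)/T
ln(0.8135/0.7942) = 0.024011; /(180/360) = 0.048022
r_AUD = 0.1060 − 0.048022 = 0.057978
r_AUD = 5.80%

5.80%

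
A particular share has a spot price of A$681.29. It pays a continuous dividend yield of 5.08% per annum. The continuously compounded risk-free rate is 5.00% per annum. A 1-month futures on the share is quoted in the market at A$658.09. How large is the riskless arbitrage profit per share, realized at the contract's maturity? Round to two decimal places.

Fair futures: F* = S·e^(carry·T), with carry = (r − q) = 0.0500 − 0.0508 = -0.0008
F* = 681.29 · e^(-0.0008 × 1/12) = 681.29 · e^-0.000067 = 681.29 × 0.999933 = A$681.2444
Market A$658.09 < fair A$681.2444: forward underpriced → reverse cash-and-carry (short spot, go long the forward).
At maturity, profit = |F_mkt − F*| = |658.09 − 681.2444| = A$23.15 per share

A$23.15 per share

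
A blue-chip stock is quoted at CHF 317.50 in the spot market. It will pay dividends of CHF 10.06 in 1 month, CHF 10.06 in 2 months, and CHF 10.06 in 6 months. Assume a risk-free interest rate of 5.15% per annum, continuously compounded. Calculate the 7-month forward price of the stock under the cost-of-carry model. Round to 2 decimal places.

CHF 296.48

PV(dividends) I = 10.06·e^(−0.0515·1/12) + 10.06·e^(−0.0515·2/12) + 10.06·e^(−0.0515·6/12)
I = 10.0169 + 9.9740 + 9.8043 = 29.7952
F = (S − I)·e^(rT) = (317.50 − 29.7952) · e^(0.0515·7/12)
= 287.7048 · e^0.030042 = 287.7048 × 1.030498 = CHF 296.48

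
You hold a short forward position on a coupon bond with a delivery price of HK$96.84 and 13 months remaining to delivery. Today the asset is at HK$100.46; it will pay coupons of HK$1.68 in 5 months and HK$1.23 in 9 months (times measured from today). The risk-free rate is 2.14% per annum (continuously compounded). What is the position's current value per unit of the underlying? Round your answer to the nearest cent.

-HK$2.96

PV(remaining coupons) I = 1.68·e^(−0.0214·5/12) + 1.23·e^(−0.0214·9/12) = 2.8755
Current forward F = (S − I)·e^(rT) = (100.46 − 2.8755)·e^(0.0214·13/12) = 97.5845 × 1.023454 = 99.8732
Value (long) = (F − K)·e^(−rT) = (99.8732 − 96.84) × 0.977083 = 2.9637
Short position value = −(long value) = -HK$2.96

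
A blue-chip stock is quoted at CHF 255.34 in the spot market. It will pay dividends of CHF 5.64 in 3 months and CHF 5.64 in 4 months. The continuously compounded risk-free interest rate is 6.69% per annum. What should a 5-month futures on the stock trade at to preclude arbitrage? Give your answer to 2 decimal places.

CHF 251.18

PV(dividends) I = 5.64·e^(−0.0669·3/12) + 5.64·e^(−0.0669·4/12)
I = 5.5465 + 5.5156 = 11.0621
F = (S − I)·e^(rT) = (255.34 − 11.0621) · e^(0.0669·5/12)
= 244.2779 · e^0.027875 = 244.2779 × 1.028267 = CHF 251.18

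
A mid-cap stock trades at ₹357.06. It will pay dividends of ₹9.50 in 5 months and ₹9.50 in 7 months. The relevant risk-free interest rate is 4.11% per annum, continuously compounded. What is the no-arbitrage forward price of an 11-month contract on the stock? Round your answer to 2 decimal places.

PV(dividends) I = 9.50·e^(−0.0411·5/12) + 9.50·e^(−0.0411·7/12)
I = 9.3387 + 9.2749 = 18.6136
F = (S − I)·e^(rT) = (357.06 − 18.6136) · e^(0.0411·11/12)
= 338.4464 · e^0.037675 = 338.4464 × 1.038394 = ₹351.44

₹351.44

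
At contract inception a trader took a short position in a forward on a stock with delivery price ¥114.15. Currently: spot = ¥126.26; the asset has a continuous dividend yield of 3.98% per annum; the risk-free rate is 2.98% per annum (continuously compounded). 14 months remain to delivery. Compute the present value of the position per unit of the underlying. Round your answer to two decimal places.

-¥10.28

Current fair forward for the remaining 14 months: F = S·e^((r − q)·T), (r − q) = 0.0298 − 0.0398 = -0.0100
F = 126.26 · e^(-0.0100 × 14/12) = 126.26 × 0.988401 = 124.7955
Value of long forward = (F − K)·e^(−rT) = (124.7955 − 114.15) · e^(−0.0298·14/12)
= 10.6455 × 0.965831 = 10.28
Short position value = −(long value) = -¥10.28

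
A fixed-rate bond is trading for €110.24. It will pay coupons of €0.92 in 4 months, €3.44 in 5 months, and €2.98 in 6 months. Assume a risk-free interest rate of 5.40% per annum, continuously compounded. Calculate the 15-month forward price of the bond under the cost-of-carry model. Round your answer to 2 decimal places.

PV(coupons) I = 0.92·e^(−0.0540·4/12) + 3.44·e^(−0.0540·5/12) + 2.98·e^(−0.0540·6/12)
I = 0.9036 + 3.3635 + 2.9006 = 7.1677
F = (S − I)·e^(rT) = (110.24 − 7.1677) · e^(0.0540·15/12)
= 103.0723 · e^0.067500 = 103.0723 × 1.069830 = €110.27

€110.27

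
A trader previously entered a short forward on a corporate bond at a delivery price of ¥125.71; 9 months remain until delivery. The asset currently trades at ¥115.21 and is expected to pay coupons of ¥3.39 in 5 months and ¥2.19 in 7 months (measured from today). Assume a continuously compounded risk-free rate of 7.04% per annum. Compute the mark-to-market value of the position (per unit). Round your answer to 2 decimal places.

¥9.43

PV(remaining coupons) I = 3.39·e^(−0.0704·5/12) + 2.19·e^(−0.0704·7/12) = 5.3939
Current forward F = (S − I)·e^(rT) = (115.21 − 5.3939)·e^(0.0704·9/12) = 109.8161 × 1.054219 = 115.7702
Value (long) = (F − K)·e^(−rT) = (115.7702 − 125.71) × 0.948570 = -9.4286
Short position value = −(long value) = ¥9.43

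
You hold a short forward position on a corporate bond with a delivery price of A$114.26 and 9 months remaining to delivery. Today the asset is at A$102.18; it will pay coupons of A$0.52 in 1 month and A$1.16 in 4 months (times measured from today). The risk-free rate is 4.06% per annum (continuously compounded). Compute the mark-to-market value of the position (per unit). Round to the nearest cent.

A$10.32

PV(remaining coupons) I = 0.52·e^(−0.0406·1/12) + 1.16·e^(−0.0406·4/12) = 1.6627
Current forward F = (S − I)·e^(rT) = (102.18 − 1.6627)·e^(0.0406·9/12) = 100.5173 × 1.030918 = 103.6251
Value (long) = (F − K)·e^(−rT) = (103.6251 − 114.26) × 0.970009 = -10.3159
Short position value = −(long value) = A$10.32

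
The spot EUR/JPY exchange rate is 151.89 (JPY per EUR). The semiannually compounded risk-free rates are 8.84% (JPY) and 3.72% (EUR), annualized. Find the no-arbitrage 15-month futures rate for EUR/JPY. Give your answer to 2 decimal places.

By covered interest parity, F = S · (1+r_JPY/2)^(2T) / (1+r_EUR/2)^(2T)
= 151.89 × 1.114190 / 1.047151 = 151.89 × 1.064020
F = 161.61 JPY per EUR

161.61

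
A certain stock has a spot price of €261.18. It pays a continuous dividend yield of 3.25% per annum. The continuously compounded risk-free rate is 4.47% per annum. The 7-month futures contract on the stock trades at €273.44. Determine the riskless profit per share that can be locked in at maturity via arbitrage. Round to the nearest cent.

€10.39 per share

Fair futures: F* = S·e^(carry·T), with carry = (r − q) = 0.0447 − 0.0325 = 0.0122
F* = 261.18 · e^(0.0122 × 7/12) = 261.18 · e^0.007117 = 261.18 × 1.007142 = €263.0453
Market €273.44 > fair €263.0453: forward overpriced → cash-and-carry (buy spot, short the forward).
At maturity, profit = |F_mkt − F*| = |273.44 − 263.0453| = €10.39 per share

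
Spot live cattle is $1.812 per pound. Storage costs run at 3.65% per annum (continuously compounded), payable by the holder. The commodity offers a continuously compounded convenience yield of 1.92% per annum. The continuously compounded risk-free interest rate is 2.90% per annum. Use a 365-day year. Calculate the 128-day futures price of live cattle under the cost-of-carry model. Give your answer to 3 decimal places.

Net carry = r + u − y = 0.0290 + 0.0365 − 0.0192 = 0.0463
F = S·e^((r+u−y)T) = 1.812 · e^(0.0463 × 128/365) = 1.812 · e^0.016237
= 1.812 × 1.016370 = $1.842 per pound

$1.842 per pound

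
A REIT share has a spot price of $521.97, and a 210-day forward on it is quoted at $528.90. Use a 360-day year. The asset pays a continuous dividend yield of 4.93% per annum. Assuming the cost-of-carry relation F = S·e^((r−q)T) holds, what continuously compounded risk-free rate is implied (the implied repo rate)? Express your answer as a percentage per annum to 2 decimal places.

7.19%

From F = S·e^((r−q)T): (r − q) = ln(F/S)/T
ln(528.90/521.97) = ln(1.013277) = 0.013190
(r − q) = 0.013190 / (210/360) = 0.022611
r = ln(F/S)/T + q = 0.022611 + 0.0493 = 0.071911
r = 7.19%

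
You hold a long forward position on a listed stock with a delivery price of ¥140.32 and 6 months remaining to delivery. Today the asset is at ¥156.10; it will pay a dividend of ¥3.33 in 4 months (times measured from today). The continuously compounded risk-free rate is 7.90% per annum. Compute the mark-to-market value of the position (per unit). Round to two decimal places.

¥17.97

PV(remaining dividends) I = 3.33·e^(−0.0790·4/12) = 3.2435
Current forward F = (S − I)·e^(rT) = (156.10 − 3.2435)·e^(0.0790·6/12) = 152.8565 × 1.040290 = 159.0151
Value (long) = (F − K)·e^(−rT) = (159.0151 − 140.32) × 0.961270 = 17.9710
Value = ¥17.97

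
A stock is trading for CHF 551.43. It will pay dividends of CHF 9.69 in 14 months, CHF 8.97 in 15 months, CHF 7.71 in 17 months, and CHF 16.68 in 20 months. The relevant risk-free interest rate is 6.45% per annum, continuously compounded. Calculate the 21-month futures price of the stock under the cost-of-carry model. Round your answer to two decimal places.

PV(dividends) I = 9.69·e^(−0.0645·14/12) + 8.97·e^(−0.0645·15/12) + 7.71·e^(−0.0645·17/12) + 16.68·e^(−0.0645·20/12)
I = 8.9876 + 8.2752 + 7.0367 + 14.9799 = 39.2794
F = (S − I)·e^(rT) = (551.43 − 39.2794) · e^(0.0645·21/12)
= 512.1506 · e^0.112875 = 512.1506 × 1.119492 = CHF 573.35

CHF 573.35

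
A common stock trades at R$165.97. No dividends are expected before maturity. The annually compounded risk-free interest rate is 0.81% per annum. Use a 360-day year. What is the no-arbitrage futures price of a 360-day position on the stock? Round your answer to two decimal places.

F = S · (1+r)^T
= 165.97 × 1.008100
F = R$167.31

R$167.31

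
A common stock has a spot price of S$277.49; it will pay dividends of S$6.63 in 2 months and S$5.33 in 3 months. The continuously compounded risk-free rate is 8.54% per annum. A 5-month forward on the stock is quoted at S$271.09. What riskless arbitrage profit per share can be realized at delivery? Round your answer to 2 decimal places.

S$4.27 per share

PV(dividends) I = 6.63·e^(−0.0854·2/12) + 5.33·e^(−0.0854·3/12) = 11.7537
Fair forward F* = (S − I)·e^(rT) = (277.49 − 11.7537)·e^0.035583 = 265.7363 × 1.036224 = 275.3623
Market S$271.09 < fair 275.3623: forward underpriced → reverse cash-and-carry (short the stock, invest proceeds at r, pay the dividends, go long the forward).
Profit at T = |F_mkt − F*| = |271.09 − 275.3623| = S$4.27 per share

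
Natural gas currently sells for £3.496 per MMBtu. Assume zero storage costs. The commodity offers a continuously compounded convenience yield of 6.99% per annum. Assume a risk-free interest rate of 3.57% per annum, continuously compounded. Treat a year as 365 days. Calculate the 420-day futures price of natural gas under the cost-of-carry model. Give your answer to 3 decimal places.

Net carry = r + u − y = 0.0357 + 0.0000 − 0.0699 = -0.0342
F = S·e^((r+u−y)T) = 3.496 · e^(-0.0342 × 420/365) = 3.496 · e^-0.039353
= 3.496 × 0.961411 = £3.361 per MMBtu

£3.361 per MMBtu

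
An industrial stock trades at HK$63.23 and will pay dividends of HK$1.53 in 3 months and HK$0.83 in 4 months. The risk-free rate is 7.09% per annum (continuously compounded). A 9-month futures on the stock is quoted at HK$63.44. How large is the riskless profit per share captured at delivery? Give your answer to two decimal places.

HK$0.80 per share

PV(dividends) I = 1.53·e^(−0.0709·3/12) + 0.83·e^(−0.0709·4/12) = 2.3137
Fair futures F* = (S − I)·e^(rT) = (63.23 − 2.3137)·e^0.053175 = 60.9163 × 1.054614 = 64.2432
Market HK$63.44 < fair 64.2432: forward underpriced → reverse cash-and-carry (short the stock, invest proceeds at r, pay the dividends, go long the forward).
Profit at T = |F_mkt − F*| = |63.44 − 64.2432| = HK$0.80 per share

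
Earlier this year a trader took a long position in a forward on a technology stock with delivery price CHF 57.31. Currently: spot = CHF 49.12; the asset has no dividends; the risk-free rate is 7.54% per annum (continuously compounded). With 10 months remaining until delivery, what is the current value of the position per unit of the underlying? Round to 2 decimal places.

Current fair forward for the remaining 10 months: F = S·e^(r·T), r = 0.0754
F = 49.12 · e^(0.0754 × 10/12) = 49.12 × 1.064849 = 52.3054
Value of long forward = (F − K)·e^(−rT) = (52.3054 − 57.31) · e^(−0.0754·10/12)
= -5.0046 × 0.939100 = -4.70

-CHF 4.70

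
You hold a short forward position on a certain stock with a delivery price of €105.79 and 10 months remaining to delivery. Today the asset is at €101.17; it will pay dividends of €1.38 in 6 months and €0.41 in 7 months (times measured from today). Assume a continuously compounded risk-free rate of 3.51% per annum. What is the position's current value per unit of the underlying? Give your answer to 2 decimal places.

PV(remaining dividends) I = 1.38·e^(−0.0351·6/12) + 0.41·e^(−0.0351·7/12) = 1.7577
Current forward F = (S − I)·e^(rT) = (101.17 − 1.7577)·e^(0.0351·10/12) = 99.4123 × 1.029682 = 102.3631
Value (long) = (F − K)·e^(−rT) = (102.3631 − 105.79) × 0.971174 = -3.3281
Short position value = −(long value) = €3.33

€3.33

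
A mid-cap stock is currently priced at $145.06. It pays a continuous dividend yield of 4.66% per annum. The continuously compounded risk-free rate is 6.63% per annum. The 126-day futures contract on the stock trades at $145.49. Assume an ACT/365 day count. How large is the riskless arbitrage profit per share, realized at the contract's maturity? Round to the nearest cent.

Fair futures: F* = S·e^(carry·T), with carry = (r − q) = 0.0663 − 0.0466 = 0.0197
F* = 145.06 · e^(0.0197 × 126/365) = 145.06 · e^0.006801 = 145.06 × 1.006824 = $146.0499
Market $145.49 < fair $146.0499: forward underpriced → reverse cash-and-carry (short spot, go long the forward).
At maturity, profit = |F_mkt − F*| = |145.49 − 146.0499| = $0.56 per share

$0.56 per share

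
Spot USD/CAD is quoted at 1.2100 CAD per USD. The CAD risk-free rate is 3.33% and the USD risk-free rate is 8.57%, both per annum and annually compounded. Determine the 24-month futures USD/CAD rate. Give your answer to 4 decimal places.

By covered interest parity, F = S · (1+r_CAD)^T / (1+r_USD)^T
= 1.2100 × 1.067709 / 1.178744 = 1.2100 × 0.905802
F = 1.0960 CAD per USD

1.0960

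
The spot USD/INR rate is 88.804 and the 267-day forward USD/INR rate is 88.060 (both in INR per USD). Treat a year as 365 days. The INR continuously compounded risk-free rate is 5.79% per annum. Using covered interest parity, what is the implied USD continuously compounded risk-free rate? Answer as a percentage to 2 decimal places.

6.94%

F = S·e^((r_INR − r_USD)T) ⇒ r_USD = r_INR − ln(F/S)/T
ln(88.060/88.804) = -0.008413; /(267/365) = -0.011501
r_USD = 0.0579 + 0.011501 = 0.069401
r_USD = 6.94%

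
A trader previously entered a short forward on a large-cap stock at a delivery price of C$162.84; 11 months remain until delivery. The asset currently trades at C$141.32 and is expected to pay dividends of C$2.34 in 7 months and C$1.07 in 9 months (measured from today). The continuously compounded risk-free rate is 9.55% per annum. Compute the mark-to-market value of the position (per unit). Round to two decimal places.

PV(remaining dividends) I = 2.34·e^(−0.0955·7/12) + 1.07·e^(−0.0955·9/12) = 3.2092
Current forward F = (S − I)·e^(rT) = (141.32 − 3.2092)·e^(0.0955·11/12) = 138.1108 × 1.091488 = 150.7463
Value (long) = (F − K)·e^(−rT) = (150.7463 − 162.84) × 0.916181 = -11.0800
Short position value = −(long value) = C$11.08

C$11.08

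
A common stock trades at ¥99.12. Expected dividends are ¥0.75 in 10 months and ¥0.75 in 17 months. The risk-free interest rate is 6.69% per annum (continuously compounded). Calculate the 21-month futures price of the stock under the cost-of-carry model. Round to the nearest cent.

PV(dividends) I = 0.75·e^(−0.0669·10/12) + 0.75·e^(−0.0669·17/12)
I = 0.7093 + 0.6822 = 1.3915
F = (S − I)·e^(rT) = (99.12 − 1.3915) · e^(0.0669·21/12)
= 97.7285 · e^0.117075 = 97.7285 × 1.124204 = ¥109.87

¥109.87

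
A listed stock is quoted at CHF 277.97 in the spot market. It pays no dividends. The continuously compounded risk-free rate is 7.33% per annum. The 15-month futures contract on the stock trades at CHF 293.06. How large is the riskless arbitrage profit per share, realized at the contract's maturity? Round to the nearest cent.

CHF 11.58 per share

Fair futures: F* = S·e^(carry·T), with carry = r = 0.0733
F* = 277.97 · e^(0.0733 × 15/12) = 277.97 · e^0.091625 = 277.97 × 1.095954 = CHF 304.6423
Market CHF 293.06 < fair CHF 304.6423: forward underpriced → reverse cash-and-carry (short spot, go long the forward).
At maturity, profit = |F_mkt − F*| = |293.06 − 304.6423| = CHF 11.58 per share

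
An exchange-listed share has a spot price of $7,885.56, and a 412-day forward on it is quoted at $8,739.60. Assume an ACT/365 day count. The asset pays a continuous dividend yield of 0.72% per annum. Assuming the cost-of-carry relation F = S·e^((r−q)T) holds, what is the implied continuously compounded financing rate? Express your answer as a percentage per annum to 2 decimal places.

From F = S·e^((r−q)T): (r − q) = ln(F/S)/T
ln(8739.60/7885.56) = ln(1.108304) = 0.102831
(r − q) = 0.102831 / (412/365) = 0.091100
r = ln(F/S)/T + q = 0.091100 + 0.0072 = 0.098300
r = 9.83%

9.83%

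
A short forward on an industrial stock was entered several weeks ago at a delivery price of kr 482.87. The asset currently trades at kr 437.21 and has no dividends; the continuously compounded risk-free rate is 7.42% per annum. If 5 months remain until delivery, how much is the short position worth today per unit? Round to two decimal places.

Current fair forward for the remaining 5 months: F = S·e^(r·T), r = 0.0742
F = 437.21 · e^(0.0742 × 5/12) = 437.21 × 1.031400 = 450.9384
Value of long forward = (F − K)·e^(−rT) = (450.9384 − 482.87) · e^(−0.0742·5/12)
= -31.9316 × 0.969556 = -30.96
Short position value = −(long value) = kr 30.96

kr 30.96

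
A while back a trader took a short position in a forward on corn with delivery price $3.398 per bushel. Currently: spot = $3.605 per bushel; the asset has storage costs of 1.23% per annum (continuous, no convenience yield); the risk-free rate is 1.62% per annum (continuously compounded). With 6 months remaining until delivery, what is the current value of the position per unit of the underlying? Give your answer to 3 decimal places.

Current fair forward for the remaining 6 months: F = S·e^((r + u)·T), (r + u) = 0.0162 + 0.0123 = 0.0285
F = 3.605 · e^(0.0285 × 6/12) = 3.605 × 1.014352 = 3.6567
Value of long forward = (F − K)·e^(−rT) = (3.6567 − 3.398) · e^(−0.0162·6/12)
= 0.2587 × 0.991933 = 0.257
Short position value = −(long value) = -$0.257

-$0.257 per bushel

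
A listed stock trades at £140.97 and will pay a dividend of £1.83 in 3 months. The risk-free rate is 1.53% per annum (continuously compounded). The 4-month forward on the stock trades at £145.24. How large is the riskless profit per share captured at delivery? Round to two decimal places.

£5.38 per share

PV(dividends) I = 1.83·e^(−0.0153·3/12) = 1.8230
Fair forward F* = (S − I)·e^(rT) = (140.97 − 1.8230)·e^0.005100 = 139.1470 × 1.005113 = 139.8585
Market £145.24 > fair 139.8585: forward overpriced → cash-and-carry (borrow at r, buy the stock and collect the dividends, short the forward).
Profit at T = |F_mkt − F*| = |145.24 − 139.8585| = £5.38 per share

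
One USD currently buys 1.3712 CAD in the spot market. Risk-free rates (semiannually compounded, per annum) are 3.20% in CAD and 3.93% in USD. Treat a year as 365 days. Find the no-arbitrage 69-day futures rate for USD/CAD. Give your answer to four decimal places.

By covered interest parity, F = S · (1+r_CAD/2)^(2T) / (1+r_USD/2)^(2T)
= 1.3712 × 1.006019 / 1.007384 = 1.3712 × 0.998645
F = 1.3693 CAD per USD

1.3693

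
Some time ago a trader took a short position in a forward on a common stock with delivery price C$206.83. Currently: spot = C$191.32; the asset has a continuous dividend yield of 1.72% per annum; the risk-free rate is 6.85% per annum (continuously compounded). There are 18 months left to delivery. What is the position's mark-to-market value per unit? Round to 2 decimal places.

Current fair forward for the remaining 18 months: F = S·e^((r − q)·T), (r − q) = 0.0685 − 0.0172 = 0.0513
F = 191.32 · e^(0.0513 × 18/12) = 191.32 × 1.079988 = 206.6233
Value of long forward = (F − K)·e^(−rT) = (206.6233 − 206.83) · e^(−0.0685·18/12)
= -0.2067 × 0.902353 = -0.19
Short position value = −(long value) = C$0.19

C$0.19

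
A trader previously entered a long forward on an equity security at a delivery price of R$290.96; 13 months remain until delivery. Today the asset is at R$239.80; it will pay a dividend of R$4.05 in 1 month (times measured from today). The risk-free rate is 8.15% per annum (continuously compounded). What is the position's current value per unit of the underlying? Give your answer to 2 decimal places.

PV(remaining dividends) I = 4.05·e^(−0.0815·1/12) = 4.0226
Current forward F = (S − I)·e^(rT) = (239.80 − 4.0226)·e^(0.0815·13/12) = 235.7774 × 1.092307 = 257.5413
Value (long) = (F − K)·e^(−rT) = (257.5413 − 290.96) × 0.915494 = -30.5946
Value = -R$30.59

-R$30.59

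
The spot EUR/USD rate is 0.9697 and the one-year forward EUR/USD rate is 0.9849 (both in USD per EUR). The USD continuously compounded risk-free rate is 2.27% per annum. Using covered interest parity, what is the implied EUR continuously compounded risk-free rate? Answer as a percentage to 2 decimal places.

F = S·e^((r_USD − r_EUR)T) ⇒ r_EUR = r_USD − ln(F/S)/T
ln(0.9849/0.9697) = 0.015553; /(12/12) = 0.015553
r_EUR = 0.0227 − 0.015553 = 0.007147
r_EUR = 0.71%

0.71%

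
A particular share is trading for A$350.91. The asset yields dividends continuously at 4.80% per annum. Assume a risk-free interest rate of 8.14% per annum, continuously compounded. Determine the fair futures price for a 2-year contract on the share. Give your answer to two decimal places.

F = S·e^((r − q)T) = 350.91 · e^((0.0814 − 0.0480) × 2)
= 350.91 · e^0.066800 = 350.91 × 1.069082
F = A$375.15

A$375.15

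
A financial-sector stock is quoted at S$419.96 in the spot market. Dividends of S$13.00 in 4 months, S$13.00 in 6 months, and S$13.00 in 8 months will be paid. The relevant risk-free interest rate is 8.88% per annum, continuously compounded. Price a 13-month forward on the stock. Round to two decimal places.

S$421.29

PV(dividends) I = 13.00·e^(−0.0888·4/12) + 13.00·e^(−0.0888·6/12) + 13.00·e^(−0.0888·8/12)
I = 12.6208 + 12.4354 + 12.2527 = 37.3089
F = (S − I)·e^(rT) = (419.96 − 37.3089) · e^(0.0888·13/12)
= 382.6511 · e^0.096200 = 382.6511 × 1.100979 = S$421.29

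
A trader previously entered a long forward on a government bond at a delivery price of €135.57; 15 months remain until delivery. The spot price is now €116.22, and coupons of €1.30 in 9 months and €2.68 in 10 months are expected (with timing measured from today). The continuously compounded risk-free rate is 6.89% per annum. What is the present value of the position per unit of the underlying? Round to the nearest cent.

-€11.93

PV(remaining coupons) I = 1.30·e^(−0.0689·9/12) + 2.68·e^(−0.0689·10/12) = 3.7650
Current forward F = (S − I)·e^(rT) = (116.22 − 3.7650)·e^(0.0689·15/12) = 112.4550 × 1.089943 = 122.5695
Value (long) = (F − K)·e^(−rT) = (122.5695 − 135.57) × 0.917480 = -11.9277
Value = -€11.93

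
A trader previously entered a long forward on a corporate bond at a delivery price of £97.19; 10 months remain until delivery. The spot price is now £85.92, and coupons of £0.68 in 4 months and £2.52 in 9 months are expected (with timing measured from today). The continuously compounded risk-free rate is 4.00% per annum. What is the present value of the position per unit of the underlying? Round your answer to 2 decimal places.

PV(remaining coupons) I = 0.68·e^(−0.0400·4/12) + 2.52·e^(−0.0400·9/12) = 3.1165
Current forward F = (S − I)·e^(rT) = (85.92 − 3.1165)·e^(0.0400·10/12) = 82.8035 × 1.033895 = 85.6101
Value (long) = (F − K)·e^(−rT) = (85.6101 − 97.19) × 0.967216 = -11.2003
Value = -£11.20

-£11.20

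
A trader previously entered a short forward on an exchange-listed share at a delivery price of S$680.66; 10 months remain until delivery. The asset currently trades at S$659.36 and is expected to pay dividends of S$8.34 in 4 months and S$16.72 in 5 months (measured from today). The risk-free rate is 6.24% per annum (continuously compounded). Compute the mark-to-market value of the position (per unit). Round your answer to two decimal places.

PV(remaining dividends) I = 8.34·e^(−0.0624·4/12) + 16.72·e^(−0.0624·5/12) = 24.4592
Current forward F = (S − I)·e^(rT) = (659.36 − 24.4592)·e^(0.0624·10/12) = 634.9008 × 1.053376 = 668.7893
Value (long) = (F − K)·e^(−rT) = (668.7893 − 680.66) × 0.949329 = -11.2692
Short position value = −(long value) = S$11.27

S$11.27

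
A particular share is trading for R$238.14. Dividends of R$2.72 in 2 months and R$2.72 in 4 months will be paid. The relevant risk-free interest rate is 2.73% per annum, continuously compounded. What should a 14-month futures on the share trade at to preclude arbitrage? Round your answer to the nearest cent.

PV(dividends) I = 2.72·e^(−0.0273·2/12) + 2.72·e^(−0.0273·4/12)
I = 2.7077 + 2.6954 = 5.4031
F = (S − I)·e^(rT) = (238.14 − 5.4031) · e^(0.0273·14/12)
= 232.7369 · e^0.031850 = 232.7369 × 1.032363 = R$240.27

R$240.27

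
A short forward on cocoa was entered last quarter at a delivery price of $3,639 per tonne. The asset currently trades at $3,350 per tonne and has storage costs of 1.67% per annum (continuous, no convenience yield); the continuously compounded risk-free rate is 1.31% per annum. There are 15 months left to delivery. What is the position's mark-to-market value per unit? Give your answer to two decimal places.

Current fair forward for the remaining 15 months: F = S·e^((r + u)·T), (r + u) = 0.0131 + 0.0167 = 0.0298
F = 3350 · e^(0.0298 × 15/12) = 3350 × 1.03795248 = 3477.1408
Value of long forward = (F − K)·e^(−rT) = (3477.1408 − 3639) · e^(−0.0131·15/12)
= -161.8592 × 0.98375834 = -159.23
Short position value = −(long value) = $159.23

$159.23 per tonne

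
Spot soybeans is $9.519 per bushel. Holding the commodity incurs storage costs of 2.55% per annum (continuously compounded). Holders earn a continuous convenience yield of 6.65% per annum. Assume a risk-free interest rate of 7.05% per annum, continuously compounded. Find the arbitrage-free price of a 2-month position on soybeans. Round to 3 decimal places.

$9.566 per bushel

Net carry = r + u − y = 0.0705 + 0.0255 − 0.0665 = 0.0295
F = S·e^((r+u−y)T) = 9.519 · e^(0.0295 × 2/12) = 9.519 · e^0.004917
= 9.519 × 1.004929 = $9.566 per bushel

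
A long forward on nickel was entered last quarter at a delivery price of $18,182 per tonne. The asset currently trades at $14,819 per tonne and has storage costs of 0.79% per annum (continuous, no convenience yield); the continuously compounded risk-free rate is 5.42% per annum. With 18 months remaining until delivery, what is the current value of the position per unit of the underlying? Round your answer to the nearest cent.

Current fair forward for the remaining 18 months: F = S·e^((r + u)·T), (r + u) = 0.0542 + 0.0079 = 0.0621
F = 14819 · e^(0.0621 × 18/12) = 14819 × 1.09762637 = 16265.7252
Value of long forward = (F − K)·e^(−rT) = (16265.7252 − 18182) · e^(−0.0542·18/12)
= -1916.2748 × 0.92191707 = -1766.65

-$1766.65 per tonne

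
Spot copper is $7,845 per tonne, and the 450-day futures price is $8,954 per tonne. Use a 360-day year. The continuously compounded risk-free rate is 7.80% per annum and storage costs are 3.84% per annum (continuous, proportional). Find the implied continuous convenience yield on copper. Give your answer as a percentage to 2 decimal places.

F = S·e^((r+u−y)T) ⇒ (r+u−y) = ln(F/S)/T
ln(8954/7845) = 0.132224; /T ⇒ 0.105779
y = r + u − ln(F/S)/T = 0.0780 + 0.0384 − 0.105779 = 0.010621
y = 1.06%

1.06%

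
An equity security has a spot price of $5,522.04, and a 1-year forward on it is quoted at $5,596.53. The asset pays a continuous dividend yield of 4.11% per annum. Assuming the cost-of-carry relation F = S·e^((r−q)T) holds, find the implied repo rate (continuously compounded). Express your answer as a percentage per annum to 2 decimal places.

From F = S·e^((r−q)T): (r − q) = ln(F/S)/T
ln(5596.53/5522.04) = ln(1.013490) = 0.013400
(r − q) = 0.013400 / (1) = 0.013400
r = ln(F/S)/T + q = 0.013400 + 0.0411 = 0.054500
r = 5.45%

5.45%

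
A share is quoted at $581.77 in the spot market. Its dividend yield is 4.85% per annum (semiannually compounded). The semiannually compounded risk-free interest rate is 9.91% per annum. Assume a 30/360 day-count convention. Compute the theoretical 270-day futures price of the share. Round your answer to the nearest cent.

$603.46

F = S · (1+r/2)^(2T) / (1+q/2)^(2T)
= 581.77 × 1.075238 / 1.036595 = 581.77 × 1.037279
F = $603.46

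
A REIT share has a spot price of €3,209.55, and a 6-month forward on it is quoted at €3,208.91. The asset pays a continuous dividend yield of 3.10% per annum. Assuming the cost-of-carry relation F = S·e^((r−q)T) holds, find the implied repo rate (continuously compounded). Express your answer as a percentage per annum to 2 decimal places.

From F = S·e^((r−q)T): (r − q) = ln(F/S)/T
ln(3208.91/3209.55) = ln(0.999801) = -0.000199
(r − q) = -0.000199 / (6/12) = -0.000398
r = ln(F/S)/T + q = -0.000398 + 0.0310 = 0.030602
r = 3.06%

3.06%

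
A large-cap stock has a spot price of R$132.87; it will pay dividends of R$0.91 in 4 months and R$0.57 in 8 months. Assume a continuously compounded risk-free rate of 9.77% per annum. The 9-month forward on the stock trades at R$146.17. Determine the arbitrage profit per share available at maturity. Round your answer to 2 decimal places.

PV(dividends) I = 0.91·e^(−0.0977·4/12) + 0.57·e^(−0.0977·8/12) = 1.4149
Fair forward F* = (S − I)·e^(rT) = (132.87 − 1.4149)·e^0.073275 = 131.4551 × 1.076026 = 141.4491
Market R$146.17 > fair 141.4491: forward overpriced → cash-and-carry (borrow at r, buy the stock and collect the dividends, short the forward).
Profit at T = |F_mkt − F*| = |146.17 − 141.4491| = R$4.72 per share

R$4.72 per share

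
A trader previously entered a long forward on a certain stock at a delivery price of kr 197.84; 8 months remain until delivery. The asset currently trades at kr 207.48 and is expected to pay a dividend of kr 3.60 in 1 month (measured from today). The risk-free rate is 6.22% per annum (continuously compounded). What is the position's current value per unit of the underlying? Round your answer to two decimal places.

PV(remaining dividends) I = 3.60·e^(−0.0622·1/12) = 3.5814
Current forward F = (S − I)·e^(rT) = (207.48 − 3.5814)·e^(0.0622·8/12) = 203.8986 × 1.042338 = 212.5313
Value (long) = (F − K)·e^(−rT) = (212.5313 − 197.84) × 0.959381 = 14.0946
Value = kr 14.09

kr 14.09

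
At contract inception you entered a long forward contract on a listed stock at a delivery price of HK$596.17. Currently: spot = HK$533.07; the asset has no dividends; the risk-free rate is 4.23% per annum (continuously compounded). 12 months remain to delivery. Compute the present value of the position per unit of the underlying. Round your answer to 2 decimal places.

-HK$38.41

Current fair forward for the remaining 12 months: F = S·e^(r·T), r = 0.0423
F = 533.07 · e^(0.0423 × 12/12) = 533.07 × 1.043207 = 556.1024
Value of long forward = (F − K)·e^(−rT) = (556.1024 − 596.17) · e^(−0.0423·12/12)
= -40.0676 × 0.958582 = -38.41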